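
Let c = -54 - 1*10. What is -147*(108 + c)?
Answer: -6468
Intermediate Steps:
c = -64 (c = -54 - 10 = -64)
-147*(108 + c) = -147*(108 - 64) = -147*44 = -6468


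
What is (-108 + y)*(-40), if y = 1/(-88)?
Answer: 47525/11 ≈ 4320.5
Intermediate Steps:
y = -1/88 ≈ -0.011364
(-108 + y)*(-40) = (-108 - 1/88)*(-40) = -9505/88*(-40) = 47525/11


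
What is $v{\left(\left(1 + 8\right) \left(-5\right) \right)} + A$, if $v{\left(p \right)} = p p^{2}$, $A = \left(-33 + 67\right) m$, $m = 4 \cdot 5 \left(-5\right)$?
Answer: $-94525$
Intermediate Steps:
$m = -100$ ($m = 20 \left(-5\right) = -100$)
$A = -3400$ ($A = \left(-33 + 67\right) \left(-100\right) = 34 \left(-100\right) = -3400$)
$v{\left(p \right)} = p^{3}$
$v{\left(\left(1 + 8\right) \left(-5\right) \right)} + A = \left(\left(1 + 8\right) \left(-5\right)\right)^{3} - 3400 = \left(9 \left(-5\right)\right)^{3} - 3400 = \left(-45\right)^{3} - 3400 = -91125 - 3400 = -94525$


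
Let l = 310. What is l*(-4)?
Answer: -1240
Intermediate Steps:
l*(-4) = 310*(-4) = -1240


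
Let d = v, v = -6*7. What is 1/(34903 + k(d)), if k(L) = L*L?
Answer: 1/36667 ≈ 2.7272e-5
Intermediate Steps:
v = -42
d = -42
k(L) = L**2
1/(34903 + k(d)) = 1/(34903 + (-42)**2) = 1/(34903 + 1764) = 1/36667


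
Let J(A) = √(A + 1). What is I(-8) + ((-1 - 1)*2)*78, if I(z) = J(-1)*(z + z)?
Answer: -312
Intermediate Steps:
J(A) = √(1 + A)
I(z) = 0 (I(z) = √(1 - 1)*(z + z) = √0*(2*z) = 0*(2*z) = 0)
I(-8) + ((-1 - 1)*2)*78 = 0 + ((-1 - 1)*2)*78 = 0 - 2*2*78 = 0 - 4*78 = 0 - 312 = -312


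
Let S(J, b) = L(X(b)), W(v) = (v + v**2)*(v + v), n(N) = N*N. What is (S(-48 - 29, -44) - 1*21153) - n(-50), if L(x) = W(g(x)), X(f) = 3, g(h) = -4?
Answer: -23749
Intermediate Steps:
n(N) = N**2
W(v) = 2*v*(v + v**2) (W(v) = (v + v**2)*(2*v) = 2*v*(v + v**2))
L(x) = -96 (L(x) = 2*(-4)**2*(1 - 4) = 2*16*(-3) = -96)
S(J, b) = -96
(S(-48 - 29, -44) - 1*21153) - n(-50) = (-96 - 1*21153) - 1*(-50)**2 = (-96 - 21153) - 1*2500 = -21249 - 2500 = -23749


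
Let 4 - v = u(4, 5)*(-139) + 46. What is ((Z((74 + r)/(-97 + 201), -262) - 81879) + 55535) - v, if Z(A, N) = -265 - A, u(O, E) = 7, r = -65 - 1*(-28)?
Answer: -2864197/104 ≈ -27540.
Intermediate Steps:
r = -37 (r = -65 + 28 = -37)
v = 931 (v = 4 - (7*(-139) + 46) = 4 - (-973 + 46) = 4 - 1*(-927) = 4 + 927 = 931)
((Z((74 + r)/(-97 + 201), -262) - 81879) + 55535) - v = (((-265 - (74 - 37)/(-97 + 201)) - 81879) + 55535) - 1*931 = (((-265 - 37/104) - 81879) + 55535) - 931 = ((-27597/104 - 81879) + 55535) - 931 = (-8543013/104 + 55535) - 931 = -2767373/104 - 931 = -2864197/104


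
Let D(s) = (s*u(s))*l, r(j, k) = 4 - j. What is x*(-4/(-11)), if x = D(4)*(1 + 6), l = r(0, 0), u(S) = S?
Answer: 1792/11 ≈ 162.91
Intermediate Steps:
l = 4 (l = 4 - 1*0 = 4 + 0 = 4)
D(s) = 4*s² (D(s) = (s*s)*4 = s²*4 = 4*s²)
x = 448 (x = (4*4²)*(1 + 6) = (4*16)*7 = 64*7 = 448)
x*(-4/(-11)) = 448*(-4/(-11)) = 448*(-4*(-1/11)) = 448*(4/11) = 1792/11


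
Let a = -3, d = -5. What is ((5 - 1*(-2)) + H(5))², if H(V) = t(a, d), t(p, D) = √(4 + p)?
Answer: 64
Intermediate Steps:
H(V) = 1 (H(V) = √(4 - 3) = √1 = 1)
((5 - 1*(-2)) + H(5))² = ((5 - 1*(-2)) + 1)² = ((5 + 2) + 1)² = (7 + 1)² = 8² = 64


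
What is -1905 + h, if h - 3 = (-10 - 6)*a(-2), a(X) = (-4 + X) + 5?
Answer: -1886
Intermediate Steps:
a(X) = 1 + X
h = 19 (h = 3 + (-10 - 6)*(1 - 2) = 3 - 16*(-1) = 3 + 16 = 19)
-1905 + h = -1905 + 19 = -1886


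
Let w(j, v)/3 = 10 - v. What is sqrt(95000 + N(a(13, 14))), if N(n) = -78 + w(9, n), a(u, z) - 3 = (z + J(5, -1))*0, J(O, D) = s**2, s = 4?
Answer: 19*sqrt(263) ≈ 308.13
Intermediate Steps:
w(j, v) = 30 - 3*v (w(j, v) = 3*(10 - v) = 30 - 3*v)
J(O, D) = 16 (J(O, D) = 4**2 = 16)
a(u, z) = 3 (a(u, z) = 3 + (z + 16)*0 = 3 + (16 + z)*0 = 3 + 0 = 3)
N(n) = -48 - 3*n (N(n) = -78 + (30 - 3*n) = -48 - 3*n)
sqrt(95000 + N(a(13, 14))) = sqrt(95000 + (-48 - 3*3)) = sqrt(95000 + (-48 - 9)) = sqrt(95000 - 57) = sqrt(94943) = 19*sqrt(263)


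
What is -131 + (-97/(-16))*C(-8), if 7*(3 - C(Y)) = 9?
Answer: -3377/28 ≈ -120.61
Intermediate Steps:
C(Y) = 12/7 (C(Y) = 3 - ⅐*9 = 3 - 9/7 = 12/7)
-131 + (-97/(-16))*C(-8) = -131 - 97/(-16)*(12/7) = -131 - 97*(-1/16)*(12/7) = -131 + (97/16)*(12/7) = -131 + 291/28 = -3377/28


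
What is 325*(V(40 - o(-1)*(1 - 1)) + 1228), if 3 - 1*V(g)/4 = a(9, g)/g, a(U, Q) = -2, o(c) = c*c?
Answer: 403065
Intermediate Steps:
o(c) = c**2
V(g) = 12 + 8/g (V(g) = 12 - (-8)/g = 12 + 8/g)
325*(V(40 - o(-1)*(1 - 1)) + 1228) = 325*((12 + 8/(40 - (-1)**2*(1 - 1))) + 1228) = 325*((12 + 8/(40 - 0)) + 1228) = 325*((12 + 8/(40 - 1*0)) + 1228) = 325*((12 + 8/(40 + 0)) + 1228) = 325*((12 + 8/40) + 1228) = 325*((12 + 8*(1/40)) + 1228) = 325*((12 + 1/5) + 1228) = 325*(61/5 + 1228) = 325*(6201/5) = 403065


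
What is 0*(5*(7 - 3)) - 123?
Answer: -123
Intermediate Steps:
0*(5*(7 - 3)) - 123 = 0*(5*4) - 123 = 0*20 - 123 = 0 - 123 = -123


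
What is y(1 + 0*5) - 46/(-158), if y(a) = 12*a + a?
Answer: 1050/79 ≈ 13.291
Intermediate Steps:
y(a) = 13*a
y(1 + 0*5) - 46/(-158) = 13*(1 + 0*5) - 46/(-158) = 13*(1 + 0) - 46*(-1/158) = 13*1 + 23/79 = 13 + 23/79 = 1050/79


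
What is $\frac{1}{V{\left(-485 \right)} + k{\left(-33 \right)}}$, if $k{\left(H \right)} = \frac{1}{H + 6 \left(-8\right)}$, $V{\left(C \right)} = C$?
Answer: $- \frac{81}{39286} \approx -0.0020618$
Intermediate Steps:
$k{\left(H \right)} = \frac{1}{-48 + H}$ ($k{\left(H \right)} = \frac{1}{H - 48} = \frac{1}{-48 + H}$)
$\frac{1}{V{\left(-485 \right)} + k{\left(-33 \right)}} = \frac{1}{-485 + \frac{1}{-48 - 33}} = \frac{1}{-485 + \frac{1}{-81}} = \frac{1}{-485 - \frac{1}{81}} = \frac{1}{- \frac{39286}{81}} = - \frac{81}{39286}$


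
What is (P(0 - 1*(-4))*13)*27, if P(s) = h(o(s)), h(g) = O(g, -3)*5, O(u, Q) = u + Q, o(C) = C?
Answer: 1755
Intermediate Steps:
O(u, Q) = Q + u
h(g) = -15 + 5*g (h(g) = (-3 + g)*5 = -15 + 5*g)
P(s) = -15 + 5*s
(P(0 - 1*(-4))*13)*27 = ((-15 + 5*(0 - 1*(-4)))*13)*27 = ((-15 + 5*(0 + 4))*13)*27 = ((-15 + 5*4)*13)*27 = ((-15 + 20)*13)*27 = (5*13)*27 = 65*27 = 1755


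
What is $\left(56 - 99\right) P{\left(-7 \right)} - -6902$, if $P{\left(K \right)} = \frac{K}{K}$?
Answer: $6859$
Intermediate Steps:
$P{\left(K \right)} = 1$
$\left(56 - 99\right) P{\left(-7 \right)} - -6902 = \left(56 - 99\right) 1 - -6902 = \left(-43\right) 1 + 6902 = -43 + 6902 = 6859$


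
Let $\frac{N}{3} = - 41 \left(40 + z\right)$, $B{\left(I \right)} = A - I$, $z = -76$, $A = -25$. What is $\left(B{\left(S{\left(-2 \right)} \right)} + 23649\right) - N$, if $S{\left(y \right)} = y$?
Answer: $19198$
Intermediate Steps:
$B{\left(I \right)} = -25 - I$
$N = 4428$ ($N = 3 \left(- 41 \left(40 - 76\right)\right) = 3 \left(\left(-41\right) \left(-36\right)\right) = 3 \cdot 1476 = 4428$)
$\left(B{\left(S{\left(-2 \right)} \right)} + 23649\right) - N = \left(\left(-25 - -2\right) + 23649\right) - 4428 = \left(\left(-25 + 2\right) + 23649\right) - 4428 = \left(-23 + 23649\right) - 4428 = 23626 - 4428 = 19198$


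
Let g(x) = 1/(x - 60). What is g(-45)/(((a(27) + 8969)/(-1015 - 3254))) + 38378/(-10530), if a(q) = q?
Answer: -92836253/25503660 ≈ -3.6401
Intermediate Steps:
g(x) = 1/(-60 + x)
g(-45)/(((a(27) + 8969)/(-1015 - 3254))) + 38378/(-10530) = 1/((-60 - 45)*(((27 + 8969)/(-1015 - 3254)))) + 38378/(-10530) = 1/((-105)*((8996/(-4269)))) + 38378*(-1/10530) = -1/(105*(8996*(-1/4269))) - 19189/5265 = -1/(105*(-8996/4269)) - 19189/5265 = -1/105*(-4269/8996) - 19189/5265 = 1423/314860 - 19189/5265 = -92836253/25503660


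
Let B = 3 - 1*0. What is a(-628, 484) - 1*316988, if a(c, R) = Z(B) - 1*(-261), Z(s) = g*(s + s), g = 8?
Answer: -316679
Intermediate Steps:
B = 3 (B = 3 + 0 = 3)
Z(s) = 16*s (Z(s) = 8*(s + s) = 8*(2*s) = 16*s)
a(c, R) = 309 (a(c, R) = 16*3 - 1*(-261) = 48 + 261 = 309)
a(-628, 484) - 1*316988 = 309 - 1*316988 = 309 - 316988 = -316679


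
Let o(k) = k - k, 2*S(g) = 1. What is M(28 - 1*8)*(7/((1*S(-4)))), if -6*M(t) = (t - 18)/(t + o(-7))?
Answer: -7/30 ≈ -0.23333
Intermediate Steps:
S(g) = 1/2 (S(g) = (1/2)*1 = 1/2)
o(k) = 0
M(t) = -(-18 + t)/(6*t) (M(t) = -(t - 18)/(6*(t + 0)) = -(-18 + t)/(6*t))
M(28 - 1*8)*(7/((1*S(-4)))) = ((18 - (28 - 1*8))/(6*(28 - 1*8)))*(7/((1*(1/2)))) = ((18 - (28 - 8))/(6*(28 - 8)))*(7/(1/2)) = ((1/6)*(18 - 1*20)/20)*(7*2) = ((1/6)*(1/20)*(18 - 20))*14 = ((1/6)*(1/20)*(-2))*14 = -1/60*14 = -7/30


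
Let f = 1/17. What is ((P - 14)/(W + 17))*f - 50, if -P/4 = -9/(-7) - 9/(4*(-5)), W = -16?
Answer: -30483/595 ≈ -51.232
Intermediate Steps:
P = -243/35 (P = -4*(-9/(-7) - 9/(4*(-5))) = -4*(-9*(-1/7) - 9/(-20)) = -4*(9/7 - 9*(-1/20)) = -4*(9/7 + 9/20) = -4*243/140 = -243/35 ≈ -6.9429)
f = 1/17 ≈ 0.058824
((P - 14)/(W + 17))*f - 50 = ((-243/35 - 14)/(-16 + 17))*(1/17) - 50 = -733/35/1*(1/17) - 50 = -733/35*1*(1/17) - 50 = -733/35*1/17 - 50 = -733/595 - 50 = -30483/595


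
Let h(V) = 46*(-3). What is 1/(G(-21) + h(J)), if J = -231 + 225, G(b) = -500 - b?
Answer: -1/617 ≈ -0.0016207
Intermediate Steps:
J = -6
h(V) = -138
1/(G(-21) + h(J)) = 1/((-500 - 1*(-21)) - 138) = 1/((-500 + 21) - 138) = 1/(-479 - 138) = 1/(-617) = -1/617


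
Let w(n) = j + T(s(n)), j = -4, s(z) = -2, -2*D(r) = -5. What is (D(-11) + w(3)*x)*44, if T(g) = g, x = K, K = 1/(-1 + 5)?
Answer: 44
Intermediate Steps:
D(r) = 5/2 (D(r) = -½*(-5) = 5/2)
K = ¼ (K = 1/4 = ¼ ≈ 0.25000)
x = ¼ ≈ 0.25000
w(n) = -6 (w(n) = -4 - 2 = -6)
(D(-11) + w(3)*x)*44 = (5/2 - 6*¼)*44 = (5/2 - 3/2)*44 = 1*44 = 44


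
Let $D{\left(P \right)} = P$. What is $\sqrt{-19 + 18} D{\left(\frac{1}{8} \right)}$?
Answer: $\frac{i}{8} \approx 0.125 i$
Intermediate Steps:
$\sqrt{-19 + 18} D{\left(\frac{1}{8} \right)} = \frac{\sqrt{-19 + 18}}{8} = \sqrt{-1} \cdot \frac{1}{8} = i \frac{1}{8} = \frac{i}{8}$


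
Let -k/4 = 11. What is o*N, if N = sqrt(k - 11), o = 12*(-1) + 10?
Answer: -2*I*sqrt(55) ≈ -14.832*I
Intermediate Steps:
k = -44 (k = -4*11 = -44)
o = -2 (o = -12 + 10 = -2)
N = I*sqrt(55) (N = sqrt(-44 - 11) = sqrt(-55) = I*sqrt(55) ≈ 7.4162*I)
o*N = -2*I*sqrt(55)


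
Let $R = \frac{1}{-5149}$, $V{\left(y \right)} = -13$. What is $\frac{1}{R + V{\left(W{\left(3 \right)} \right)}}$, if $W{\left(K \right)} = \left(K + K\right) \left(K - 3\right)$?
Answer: $- \frac{5149}{66938} \approx -0.076922$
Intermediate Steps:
$W{\left(K \right)} = 2 K \left(-3 + K\right)$
$R = - \frac{1}{5149} \approx -0.00019421$
$\frac{1}{R + V{\left(W{\left(3 \right)} \right)}} = \frac{1}{- \frac{1}{5149} - 13} = \frac{1}{- \frac{66938}{5149}} = - \frac{5149}{66938}$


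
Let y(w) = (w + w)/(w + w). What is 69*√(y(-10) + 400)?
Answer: 69*√401 ≈ 1381.7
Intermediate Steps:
y(w) = 1 (y(w) = (2*w)/((2*w)) = (2*w)*(1/(2*w)) = 1)
69*√(y(-10) + 400) = 69*√(1 + 400) = 69*√401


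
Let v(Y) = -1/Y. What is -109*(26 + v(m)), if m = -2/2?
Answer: -2943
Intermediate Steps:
m = -1 (m = -2*½ = -1)
-109*(26 + v(m)) = -109*(26 - 1/(-1)) = -109*(26 - 1*(-1)) = -109*(26 + 1) = -109*27 = -2943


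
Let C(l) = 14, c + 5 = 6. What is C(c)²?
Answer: 196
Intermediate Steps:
c = 1 (c = -5 + 6 = 1)
C(c)² = 14² = 196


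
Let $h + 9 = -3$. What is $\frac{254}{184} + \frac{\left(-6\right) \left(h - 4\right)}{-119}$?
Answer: $\frac{6281}{10948} \approx 0.57371$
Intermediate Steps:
$h = -12$ ($h = -9 - 3 = -12$)
$\frac{254}{184} + \frac{\left(-6\right) \left(h - 4\right)}{-119} = \frac{254}{184} + \frac{\left(-6\right) \left(-12 - 4\right)}{-119} = 254 \cdot \frac{1}{184} + \left(-6\right) \left(-16\right) \left(- \frac{1}{119}\right) = \frac{127}{92} + 96 \left(- \frac{1}{119}\right) = \frac{127}{92} - \frac{96}{119} = \frac{6281}{10948}$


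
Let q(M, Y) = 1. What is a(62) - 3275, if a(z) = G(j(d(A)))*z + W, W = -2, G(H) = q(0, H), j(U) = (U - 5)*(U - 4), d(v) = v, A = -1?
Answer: -3215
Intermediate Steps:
j(U) = (-5 + U)*(-4 + U)
G(H) = 1
a(z) = -2 + z (a(z) = 1*z - 2 = z - 2 = -2 + z)
a(62) - 3275 = (-2 + 62) - 3275 = 60 - 3275 = -3215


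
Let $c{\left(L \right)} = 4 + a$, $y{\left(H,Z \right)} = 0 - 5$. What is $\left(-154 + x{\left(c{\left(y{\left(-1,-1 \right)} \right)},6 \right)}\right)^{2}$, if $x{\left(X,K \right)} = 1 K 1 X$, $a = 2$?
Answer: $13924$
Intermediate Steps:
$y{\left(H,Z \right)} = -5$
$c{\left(L \right)} = 6$ ($c{\left(L \right)} = 4 + 2 = 6$)
$x{\left(X,K \right)} = K X$ ($x{\left(X,K \right)} = K 1 X = K X$)
$\left(-154 + x{\left(c{\left(y{\left(-1,-1 \right)} \right)},6 \right)}\right)^{2} = \left(-154 + 6 \cdot 6\right)^{2} = \left(-154 + 36\right)^{2} = \left(-118\right)^{2} = 13924$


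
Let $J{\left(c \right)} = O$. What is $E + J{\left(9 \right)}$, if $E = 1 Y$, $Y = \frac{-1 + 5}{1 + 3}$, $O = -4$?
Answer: $-3$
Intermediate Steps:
$Y = 1$ ($Y = \frac{4}{4} = 4 \cdot \frac{1}{4} = 1$)
$J{\left(c \right)} = -4$
$E = 1$ ($E = 1 \cdot 1 = 1$)
$E + J{\left(9 \right)} = 1 - 4 = -3$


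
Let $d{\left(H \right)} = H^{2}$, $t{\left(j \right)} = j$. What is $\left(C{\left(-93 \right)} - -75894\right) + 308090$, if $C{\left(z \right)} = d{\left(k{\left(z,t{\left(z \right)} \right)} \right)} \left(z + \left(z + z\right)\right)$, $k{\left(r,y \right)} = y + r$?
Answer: $-9268300$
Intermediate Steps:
$k{\left(r,y \right)} = r + y$
$C{\left(z \right)} = 12 z^{3}$ ($C{\left(z \right)} = \left(z + z\right)^{2} \left(z + \left(z + z\right)\right) = \left(2 z\right)^{2} \left(z + 2 z\right) = 4 z^{2} \cdot 3 z = 12 z^{3}$)
$\left(C{\left(-93 \right)} - -75894\right) + 308090 = \left(12 \left(-93\right)^{3} - -75894\right) + 308090 = \left(12 \left(-804357\right) + 75894\right) + 308090 = \left(-9652284 + 75894\right) + 308090 = -9576390 + 308090 = -9268300$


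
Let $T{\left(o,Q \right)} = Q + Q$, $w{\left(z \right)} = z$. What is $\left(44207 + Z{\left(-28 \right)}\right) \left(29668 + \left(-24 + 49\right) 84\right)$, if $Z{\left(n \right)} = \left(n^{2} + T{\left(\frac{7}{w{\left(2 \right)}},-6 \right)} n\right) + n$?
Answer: $1439058632$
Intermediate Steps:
$T{\left(o,Q \right)} = 2 Q$
$Z{\left(n \right)} = n^{2} - 11 n$ ($Z{\left(n \right)} = \left(n^{2} + 2 \left(-6\right) n\right) + n = \left(n^{2} - 12 n\right) + n = n^{2} - 11 n$)
$\left(44207 + Z{\left(-28 \right)}\right) \left(29668 + \left(-24 + 49\right) 84\right) = \left(44207 - 28 \left(-11 - 28\right)\right) \left(29668 + \left(-24 + 49\right) 84\right) = \left(44207 - -1092\right) \left(29668 + 25 \cdot 84\right) = \left(44207 + 1092\right) \left(29668 + 2100\right) = 45299 \cdot 31768 = 1439058632$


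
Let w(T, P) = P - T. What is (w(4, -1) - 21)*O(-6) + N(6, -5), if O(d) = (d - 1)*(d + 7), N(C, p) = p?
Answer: 177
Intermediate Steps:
O(d) = (-1 + d)*(7 + d)
(w(4, -1) - 21)*O(-6) + N(6, -5) = ((-1 - 1*4) - 21)*(-7 + (-6)**2 + 6*(-6)) - 5 = ((-1 - 4) - 21)*(-7 + 36 - 36) - 5 = (-5 - 21)*(-7) - 5 = -26*(-7) - 5 = 182 - 5 = 177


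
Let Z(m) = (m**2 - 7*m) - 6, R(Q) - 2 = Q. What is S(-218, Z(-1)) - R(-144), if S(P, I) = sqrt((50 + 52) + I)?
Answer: 142 + 2*sqrt(26) ≈ 152.20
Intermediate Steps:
R(Q) = 2 + Q
Z(m) = -6 + m**2 - 7*m
S(P, I) = sqrt(102 + I)
S(-218, Z(-1)) - R(-144) = sqrt(102 + (-6 + (-1)**2 - 7*(-1))) - (2 - 144) = sqrt(102 + (-6 + 1 + 7)) - 1*(-142) = sqrt(102 + 2) + 142 = sqrt(104) + 142 = 2*sqrt(26) + 142 = 142 + 2*sqrt(26)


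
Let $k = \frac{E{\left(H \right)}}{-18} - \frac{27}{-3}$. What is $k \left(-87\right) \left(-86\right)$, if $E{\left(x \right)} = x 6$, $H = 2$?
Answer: $62350$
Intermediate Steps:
$E{\left(x \right)} = 6 x$
$k = \frac{25}{3}$ ($k = \frac{6 \cdot 2}{-18} - \frac{27}{-3} = 12 \left(- \frac{1}{18}\right) - -9 = - \frac{2}{3} + 9 = \frac{25}{3} \approx 8.3333$)
$k \left(-87\right) \left(-86\right) = \frac{25}{3} \left(-87\right) \left(-86\right) = \left(-725\right) \left(-86\right) = 62350$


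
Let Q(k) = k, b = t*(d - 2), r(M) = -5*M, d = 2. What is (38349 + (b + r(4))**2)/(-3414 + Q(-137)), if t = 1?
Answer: -38749/3551 ≈ -10.912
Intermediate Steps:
b = 0 (b = 1*(2 - 2) = 1*0 = 0)
(38349 + (b + r(4))**2)/(-3414 + Q(-137)) = (38349 + (0 - 5*4)**2)/(-3414 - 137) = (38349 + (0 - 20)**2)/(-3551) = (38349 + (-20)**2)*(-1/3551) = (38349 + 400)*(-1/3551) = 38749*(-1/3551) = -38749/3551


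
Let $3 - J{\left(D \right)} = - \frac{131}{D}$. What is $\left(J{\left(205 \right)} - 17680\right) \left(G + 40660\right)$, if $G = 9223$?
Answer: $- \frac{180758732482}{205} \approx -8.8175 \cdot 10^{8}$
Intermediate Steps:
$J{\left(D \right)} = 3 + \frac{131}{D}$ ($J{\left(D \right)} = 3 - - \frac{131}{D} = 3 + \frac{131}{D}$)
$\left(J{\left(205 \right)} - 17680\right) \left(G + 40660\right) = \left(\left(3 + \frac{131}{205}\right) - 17680\right) \left(9223 + 40660\right) = \left(\left(3 + 131 \cdot \frac{1}{205}\right) - 17680\right) 49883 = \left(\left(3 + \frac{131}{205}\right) - 17680\right) 49883 = \left(\frac{746}{205} - 17680\right) 49883 = \left(- \frac{3623654}{205}\right) 49883 = - \frac{180758732482}{205}$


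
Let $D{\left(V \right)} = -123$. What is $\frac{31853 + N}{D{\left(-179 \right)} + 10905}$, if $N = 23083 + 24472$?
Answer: $\frac{39704}{5391} \approx 7.3649$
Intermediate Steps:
$N = 47555$
$\frac{31853 + N}{D{\left(-179 \right)} + 10905} = \frac{31853 + 47555}{-123 + 10905} = \frac{79408}{10782} = 79408 \cdot \frac{1}{10782} = \frac{39704}{5391}$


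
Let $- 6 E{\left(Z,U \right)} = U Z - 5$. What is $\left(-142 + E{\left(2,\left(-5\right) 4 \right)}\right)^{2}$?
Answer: $\frac{72361}{4} \approx 18090.0$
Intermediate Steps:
$E{\left(Z,U \right)} = \frac{5}{6} - \frac{U Z}{6}$ ($E{\left(Z,U \right)} = - \frac{U Z - 5}{6} = - \frac{-5 + U Z}{6} = \frac{5}{6} - \frac{U Z}{6}$)
$\left(-142 + E{\left(2,\left(-5\right) 4 \right)}\right)^{2} = \left(-142 - \left(- \frac{5}{6} + \frac{1}{6} \left(\left(-5\right) 4\right) 2\right)\right)^{2} = \left(-142 - \left(- \frac{5}{6} - \frac{20}{3}\right)\right)^{2} = \left(-142 + \left(\frac{5}{6} + \frac{20}{3}\right)\right)^{2} = \left(-142 + \frac{15}{2}\right)^{2} = \left(- \frac{269}{2}\right)^{2} = \frac{72361}{4}$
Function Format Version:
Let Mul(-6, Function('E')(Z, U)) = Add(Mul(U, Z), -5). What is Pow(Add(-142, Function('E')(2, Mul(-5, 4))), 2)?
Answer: Rational(72361, 4) ≈ 18090.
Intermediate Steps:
Function('E')(Z, U) = Add(Rational(5, 6), Mul(Rational(-1, 6), U, Z)) (Function('E')(Z, U) = Mul(Rational(-1, 6), Add(Mul(U, Z), -5)) = Mul(Rational(-1, 6), Add(-5, Mul(U, Z))) = Add(Rational(5, 6), Mul(Rational(-1, 6), U, Z)))
Pow(Add(-142, Function('E')(2, Mul(-5, 4))), 2) = Pow(Add(-142, Add(Rational(5, 6), Mul(Rational(-1, 6), Mul(-5, 4), 2))), 2) = Pow(Add(-142, Add(Rational(5, 6), Mul(Rational(-1, 6), -20, 2))), 2) = Pow(Add(-142, Add(Rational(5, 6), Rational(20, 3))), 2) = Pow(Add(-142, Rational(15, 2)), 2) = Pow(Rational(-269, 2), 2) = Rational(72361, 4)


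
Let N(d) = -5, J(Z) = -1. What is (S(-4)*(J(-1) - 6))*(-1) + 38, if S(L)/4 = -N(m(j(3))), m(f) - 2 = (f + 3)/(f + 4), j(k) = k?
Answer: 178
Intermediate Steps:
m(f) = 2 + (3 + f)/(4 + f) (m(f) = 2 + (f + 3)/(f + 4) = 2 + (3 + f)/(4 + f))
S(L) = 20 (S(L) = 4*(-1*(-5)) = 4*5 = 20)
(S(-4)*(J(-1) - 6))*(-1) + 38 = (20*(-1 - 6))*(-1) + 38 = (20*(-7))*(-1) + 38 = -140*(-1) + 38 = 140 + 38 = 178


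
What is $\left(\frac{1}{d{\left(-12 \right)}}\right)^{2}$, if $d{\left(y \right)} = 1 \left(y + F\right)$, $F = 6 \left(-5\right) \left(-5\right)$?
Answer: $\frac{1}{19044} \approx 5.251 \cdot 10^{-5}$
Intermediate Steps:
$F = 150$ ($F = \left(-30\right) \left(-5\right) = 150$)
$d{\left(y \right)} = 150 + y$ ($d{\left(y \right)} = 1 \left(y + 150\right) = 1 \left(150 + y\right) = 150 + y$)
$\left(\frac{1}{d{\left(-12 \right)}}\right)^{2} = \left(\frac{1}{150 - 12}\right)^{2} = \left(\frac{1}{138}\right)^{2} = \frac{1}{19044}$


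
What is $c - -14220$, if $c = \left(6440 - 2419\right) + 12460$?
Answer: $30701$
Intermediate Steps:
$c = 16481$ ($c = 4021 + 12460 = 16481$)
$c - -14220 = 16481 - -14220 = 16481 + 14220 = 30701$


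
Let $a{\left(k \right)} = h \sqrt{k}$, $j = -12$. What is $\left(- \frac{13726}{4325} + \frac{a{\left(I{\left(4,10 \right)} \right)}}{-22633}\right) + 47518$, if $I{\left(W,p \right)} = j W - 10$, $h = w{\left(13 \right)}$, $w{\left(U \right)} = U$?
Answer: $\frac{205501624}{4325} - \frac{i \sqrt{58}}{1741} \approx 47515.0 - 0.0043744 i$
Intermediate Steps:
$h = 13$
$I{\left(W,p \right)} = -10 - 12 W$ ($I{\left(W,p \right)} = - 12 W - 10 = -10 - 12 W$)
$a{\left(k \right)} = 13 \sqrt{k}$
$\left(- \frac{13726}{4325} + \frac{a{\left(I{\left(4,10 \right)} \right)}}{-22633}\right) + 47518 = \left(- \frac{13726}{4325} + \frac{13 \sqrt{-10 - 48}}{-22633}\right) + 47518 = \left(\left(-13726\right) \frac{1}{4325} + 13 \sqrt{-10 - 48} \left(- \frac{1}{22633}\right)\right) + 47518 = \left(- \frac{13726}{4325} + 13 \sqrt{-58} \left(- \frac{1}{22633}\right)\right) + 47518 = \left(- \frac{13726}{4325} + 13 i \sqrt{58} \left(- \frac{1}{22633}\right)\right) + 47518 = \left(- \frac{13726}{4325} - \frac{i \sqrt{58}}{1741}\right) + 47518 = \frac{205501624}{4325} - \frac{i \sqrt{58}}{1741}$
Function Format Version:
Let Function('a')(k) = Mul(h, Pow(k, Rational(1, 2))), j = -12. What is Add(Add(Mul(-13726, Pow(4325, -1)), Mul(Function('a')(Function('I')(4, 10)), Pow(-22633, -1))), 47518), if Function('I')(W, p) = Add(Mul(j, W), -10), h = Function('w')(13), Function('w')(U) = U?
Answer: Add(Rational(205501624, 4325), Mul(Rational(-1, 1741), I, Pow(58, Rational(1, 2)))) ≈ Add(47515., Mul(-0.0043744, I))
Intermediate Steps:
h = 13
Function('I')(W, p) = Add(-10, Mul(-12, W)) (Function('I')(W, p) = Add(Mul(-12, W), -10) = Add(-10, Mul(-12, W)))
Function('a')(k) = Mul(13, Pow(k, Rational(1, 2)))
Add(Add(Mul(-13726, Pow(4325, -1)), Mul(Function('a')(Function('I')(4, 10)), Pow(-22633, -1))), 47518) = Add(Add(Mul(-13726, Pow(4325, -1)), Mul(Mul(13, Pow(Add(-10, Mul(-12, 4)), Rational(1, 2))), Pow(-22633, -1))), 47518) = Add(Add(Mul(-13726, Rational(1, 4325)), Mul(Mul(13, Pow(Add(-10, -48), Rational(1, 2))), Rational(-1, 22633))), 47518) = Add(Add(Rational(-13726, 4325), Mul(Mul(13, Pow(-58, Rational(1, 2))), Rational(-1, 22633))), 47518) = Add(Add(Rational(-13726, 4325), Mul(Mul(13, Mul(I, Pow(58, Rational(1, 2)))), Rational(-1, 22633))), 47518) = Add(Add(Rational(-13726, 4325), Mul(Mul(13, I, Pow(58, Rational(1, 2))), Rational(-1, 22633))), 47518) = Add(Add(Rational(-13726, 4325), Mul(Rational(-1, 1741), I, Pow(58, Rational(1, 2)))), 47518) = Add(Rational(205501624, 4325), Mul(Rational(-1, 1741), I, Pow(58, Rational(1, 2))))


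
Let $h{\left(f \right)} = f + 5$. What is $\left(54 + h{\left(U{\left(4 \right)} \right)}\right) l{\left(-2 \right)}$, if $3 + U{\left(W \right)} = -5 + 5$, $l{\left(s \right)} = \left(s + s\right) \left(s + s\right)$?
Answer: $896$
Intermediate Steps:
$l{\left(s \right)} = 4 s^{2}$ ($l{\left(s \right)} = 2 s 2 s = 4 s^{2}$)
$U{\left(W \right)} = -3$ ($U{\left(W \right)} = -3 + \left(-5 + 5\right) = -3 + 0 = -3$)
$h{\left(f \right)} = 5 + f$
$\left(54 + h{\left(U{\left(4 \right)} \right)}\right) l{\left(-2 \right)} = \left(54 + \left(5 - 3\right)\right) 4 \left(-2\right)^{2} = \left(54 + 2\right) 4 \cdot 4 = 56 \cdot 16 = 896$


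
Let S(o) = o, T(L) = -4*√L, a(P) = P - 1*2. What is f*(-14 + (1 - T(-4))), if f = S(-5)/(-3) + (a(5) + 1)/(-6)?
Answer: -13 + 8*I ≈ -13.0 + 8.0*I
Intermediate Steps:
a(P) = -2 + P (a(P) = P - 2 = -2 + P)
f = 1 (f = -5/(-3) + ((-2 + 5) + 1)/(-6) = -5*(-⅓) + (3 + 1)*(-⅙) = 5/3 + 4*(-⅙) = 5/3 - ⅔ = 1)
f*(-14 + (1 - T(-4))) = 1*(-14 + (1 - (-4)*√(-4))) = 1*(-14 + (1 - (-4)*2*I)) = 1*(-14 + (1 - (-8)*I)) = 1*(-14 + (1 + 8*I)) = 1*(-13 + 8*I) = -13 + 8*I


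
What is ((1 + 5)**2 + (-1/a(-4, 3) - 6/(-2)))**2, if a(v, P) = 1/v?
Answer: 1849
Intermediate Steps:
((1 + 5)**2 + (-1/a(-4, 3) - 6/(-2)))**2 = ((1 + 5)**2 + (-1/(1/(-4)) - 6/(-2)))**2 = (6**2 + (-1/(-1/4) - 6*(-1/2)))**2 = (36 + (-1*(-4) + 3))**2 = (36 + (4 + 3))**2 = (36 + 7)**2 = 43**2 = 1849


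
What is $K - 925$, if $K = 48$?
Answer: $-877$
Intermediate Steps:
$K - 925 = 48 - 925 = -877$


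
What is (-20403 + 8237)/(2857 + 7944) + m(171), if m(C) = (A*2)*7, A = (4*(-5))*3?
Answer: -1297858/1543 ≈ -841.13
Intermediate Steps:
A = -60 (A = -20*3 = -60)
m(C) = -840 (m(C) = -60*2*7 = -120*7 = -840)
(-20403 + 8237)/(2857 + 7944) + m(171) = (-20403 + 8237)/(2857 + 7944) - 840 = -12166/10801 - 840 = -12166*1/10801 - 840 = -1738/1543 - 840 = -1297858/1543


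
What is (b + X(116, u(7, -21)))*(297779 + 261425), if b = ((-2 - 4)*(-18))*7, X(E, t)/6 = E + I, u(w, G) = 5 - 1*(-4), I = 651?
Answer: 2996215032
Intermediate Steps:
u(w, G) = 9 (u(w, G) = 5 + 4 = 9)
X(E, t) = 3906 + 6*E (X(E, t) = 6*(E + 651) = 6*(651 + E) = 3906 + 6*E)
b = 756 (b = -6*(-18)*7 = 108*7 = 756)
(b + X(116, u(7, -21)))*(297779 + 261425) = (756 + (3906 + 6*116))*(297779 + 261425) = (756 + (3906 + 696))*559204 = (756 + 4602)*559204 = 5358*559204 = 2996215032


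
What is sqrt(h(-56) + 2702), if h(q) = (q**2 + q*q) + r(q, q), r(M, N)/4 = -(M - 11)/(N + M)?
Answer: sqrt(1758435)/14 ≈ 94.719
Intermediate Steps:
r(M, N) = -4*(-11 + M)/(M + N) (r(M, N) = 4*(-(M - 11)/(N + M)) = 4*(-(-11 + M)/(M + N)) = -4*(-11 + M)/(M + N))
h(q) = 2*q**2 + 2*(11 - q)/q (h(q) = (q**2 + q*q) + 4*(11 - q)/(q + q) = (q**2 + q**2) + 4*(11 - q)/((2*q)) = 2*q**2 + 4*(1/(2*q))*(11 - q) = 2*q**2 + 2*(11 - q)/q)
sqrt(h(-56) + 2702) = sqrt((-2 + 2*(-56)**2 + 22/(-56)) + 2702) = sqrt((-2 + 2*3136 + 22*(-1/56)) + 2702) = sqrt((-2 + 6272 - 11/28) + 2702) = sqrt(175549/28 + 2702) = sqrt(251205/28) = sqrt(1758435)/14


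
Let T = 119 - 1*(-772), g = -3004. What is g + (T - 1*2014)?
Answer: -4127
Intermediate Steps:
T = 891 (T = 119 + 772 = 891)
g + (T - 1*2014) = -3004 + (891 - 1*2014) = -3004 + (891 - 2014) = -3004 - 1123 = -4127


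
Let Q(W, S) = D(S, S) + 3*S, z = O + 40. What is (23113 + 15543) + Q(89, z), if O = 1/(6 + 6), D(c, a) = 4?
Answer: 155121/4 ≈ 38780.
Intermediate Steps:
O = 1/12 ≈ 0.083333
z = 481/12 (z = 1/12 + 40 = 481/12 ≈ 40.083)
Q(W, S) = 4 + 3*S
(23113 + 15543) + Q(89, z) = (23113 + 15543) + (4 + 3*(481/12)) = 38656 + (4 + 481/4) = 38656 + 497/4 = 155121/4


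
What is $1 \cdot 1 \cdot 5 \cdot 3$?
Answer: $15$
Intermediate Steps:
$1 \cdot 1 \cdot 5 \cdot 3 = 1 \cdot 15 = 15$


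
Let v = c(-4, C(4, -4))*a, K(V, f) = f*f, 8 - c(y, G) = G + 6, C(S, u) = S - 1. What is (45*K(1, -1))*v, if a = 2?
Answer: -90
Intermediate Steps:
C(S, u) = -1 + S
c(y, G) = 2 - G (c(y, G) = 8 - (G + 6) = 8 - (6 + G) = 8 + (-6 - G) = 2 - G)
K(V, f) = f²
v = -2 (v = (2 - (-1 + 4))*2 = (2 - 1*3)*2 = (2 - 3)*2 = -1*2 = -2)
(45*K(1, -1))*v = (45*(-1)²)*(-2) = (45*1)*(-2) = 45*(-2) = -90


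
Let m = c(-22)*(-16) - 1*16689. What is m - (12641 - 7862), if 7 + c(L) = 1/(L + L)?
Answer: -234912/11 ≈ -21356.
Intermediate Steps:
c(L) = -7 + 1/(2*L) (c(L) = -7 + 1/(L + L) = -7 + 1/(2*L))
m = -182343/11 (m = (-7 + (1/2)/(-22))*(-16) - 1*16689 = (-7 + (1/2)*(-1/22))*(-16) - 16689 = (-7 - 1/44)*(-16) - 16689 = -309/44*(-16) - 16689 = 1236/11 - 16689 = -182343/11 ≈ -16577.)
m - (12641 - 7862) = -182343/11 - (12641 - 7862) = -182343/11 - 1*4779 = -182343/11 - 4779 = -234912/11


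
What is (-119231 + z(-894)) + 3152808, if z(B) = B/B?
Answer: 3033578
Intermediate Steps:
z(B) = 1
(-119231 + z(-894)) + 3152808 = (-119231 + 1) + 3152808 = -119230 + 3152808 = 3033578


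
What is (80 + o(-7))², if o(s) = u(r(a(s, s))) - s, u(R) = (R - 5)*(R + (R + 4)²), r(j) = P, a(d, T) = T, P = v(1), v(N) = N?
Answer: 289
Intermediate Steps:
P = 1
r(j) = 1
u(R) = (-5 + R)*(R + (4 + R)²)
o(s) = -104 - s (o(s) = (-80 + 1³ - 29*1 + 4*1²) - s = (-80 + 1 - 29 + 4*1) - s = (-80 + 1 - 29 + 4) - s = -104 - s)
(80 + o(-7))² = (80 + (-104 - 1*(-7)))² = (80 + (-104 + 7))² = (80 - 97)² = (-17)² = 289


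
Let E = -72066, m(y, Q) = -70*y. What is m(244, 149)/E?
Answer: 8540/36033 ≈ 0.23700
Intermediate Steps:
m(y, Q) = -70*y
m(244, 149)/E = -70*244/(-72066) = -17080*(-1/72066) = 8540/36033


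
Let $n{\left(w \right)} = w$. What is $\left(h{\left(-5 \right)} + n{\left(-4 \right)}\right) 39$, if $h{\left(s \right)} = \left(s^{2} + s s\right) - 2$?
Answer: $1716$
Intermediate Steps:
$h{\left(s \right)} = -2 + 2 s^{2}$ ($h{\left(s \right)} = \left(s^{2} + s^{2}\right) - 2 = 2 s^{2} - 2 = -2 + 2 s^{2}$)
$\left(h{\left(-5 \right)} + n{\left(-4 \right)}\right) 39 = \left(\left(-2 + 2 \left(-5\right)^{2}\right) - 4\right) 39 = \left(\left(-2 + 2 \cdot 25\right) - 4\right) 39 = \left(\left(-2 + 50\right) - 4\right) 39 = \left(48 - 4\right) 39 = 44 \cdot 39 = 1716$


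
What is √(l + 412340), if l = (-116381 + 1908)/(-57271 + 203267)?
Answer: √2197235280219333/72998 ≈ 642.14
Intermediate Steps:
l = -114473/145996 ≈ -0.78408
√(l + 412340) = √(-114473/145996 + 412340) = √(60199876167/145996) = √2197235280219333/72998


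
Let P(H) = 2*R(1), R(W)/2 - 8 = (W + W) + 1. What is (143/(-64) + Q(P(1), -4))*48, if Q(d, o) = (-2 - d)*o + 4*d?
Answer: 68691/4 ≈ 17173.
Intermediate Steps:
R(W) = 18 + 4*W (R(W) = 16 + 2*((W + W) + 1) = 16 + 2*(2*W + 1) = 16 + 2*(1 + 2*W) = 16 + (2 + 4*W) = 18 + 4*W)
P(H) = 44 (P(H) = 2*(18 + 4*1) = 2*(18 + 4) = 2*22 = 44)
Q(d, o) = 4*d + o*(-2 - d) (Q(d, o) = o*(-2 - d) + 4*d = 4*d + o*(-2 - d))
(143/(-64) + Q(P(1), -4))*48 = (143/(-64) + (-2*(-4) + 4*44 - 1*44*(-4)))*48 = (143*(-1/64) + (8 + 176 + 176))*48 = (-143/64 + 360)*48 = (22897/64)*48 = 68691/4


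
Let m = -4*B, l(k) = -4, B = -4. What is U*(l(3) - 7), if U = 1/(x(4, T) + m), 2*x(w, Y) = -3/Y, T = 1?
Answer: -22/29 ≈ -0.75862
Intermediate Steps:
x(w, Y) = -3/(2*Y) (x(w, Y) = (-3/Y)/2 = -3/(2*Y))
m = 16 (m = -4*(-4) = 16)
U = 2/29 (U = 1/(-3/2/1 + 16) = 1/(-3/2*1 + 16) = 1/(-3/2 + 16) = 1/(29/2) = 2/29 ≈ 0.068966)
U*(l(3) - 7) = 2*(-4 - 7)/29 = (2/29)*(-11) = -22/29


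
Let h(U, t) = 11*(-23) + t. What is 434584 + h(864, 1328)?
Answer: 435659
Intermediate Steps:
h(U, t) = -253 + t
434584 + h(864, 1328) = 434584 + (-253 + 1328) = 434584 + 1075 = 435659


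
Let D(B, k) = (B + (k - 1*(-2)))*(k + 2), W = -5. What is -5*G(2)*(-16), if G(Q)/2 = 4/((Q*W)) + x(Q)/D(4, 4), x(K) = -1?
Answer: -200/3 ≈ -66.667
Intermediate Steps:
D(B, k) = (2 + k)*(2 + B + k) (D(B, k) = (B + (k + 2))*(2 + k) = (B + (2 + k))*(2 + k) = (2 + B + k)*(2 + k) = (2 + k)*(2 + B + k))
G(Q) = -1/30 - 8/(5*Q) (G(Q) = 2*(4/((Q*(-5))) - 1/(4 + 4**2 + 2*4 + 4*4 + 4*4)) = 2*(4/((-5*Q)) - 1/(4 + 16 + 8 + 16 + 16)) = 2*(4*(-1/(5*Q)) - 1/60) = 2*(-4/(5*Q) - 1*1/60) = 2*(-4/(5*Q) - 1/60) = 2*(-1/60 - 4/(5*Q)) = -1/30 - 8/(5*Q))
-5*G(2)*(-16) = -(-48 - 1*2)/(6*2)*(-16) = -(-48 - 2)/(6*2)*(-16) = -(-50)/(6*2)*(-16) = -5*(-5/6)*(-16) = (25/6)*(-16) = -200/3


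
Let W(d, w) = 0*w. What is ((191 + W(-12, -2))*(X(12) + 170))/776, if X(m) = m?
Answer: 17381/388 ≈ 44.796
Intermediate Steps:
W(d, w) = 0
((191 + W(-12, -2))*(X(12) + 170))/776 = ((191 + 0)*(12 + 170))/776 = (191*182)*(1/776) = 34762*(1/776) = 17381/388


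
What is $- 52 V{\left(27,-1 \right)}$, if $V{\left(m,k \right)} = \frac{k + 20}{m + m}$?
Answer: $- \frac{494}{27} \approx -18.296$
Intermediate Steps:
$V{\left(m,k \right)} = \frac{20 + k}{2 m}$
$- 52 V{\left(27,-1 \right)} = - 52 \frac{20 - 1}{2 \cdot 27} = - 52 \cdot \frac{1}{2} \cdot \frac{1}{27} \cdot 19 = \left(-52\right) \frac{19}{54} = - \frac{494}{27}$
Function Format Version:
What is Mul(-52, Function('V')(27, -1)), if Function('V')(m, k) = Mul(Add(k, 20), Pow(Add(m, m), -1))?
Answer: Rational(-494, 27) ≈ -18.296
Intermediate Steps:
Function('V')(m, k) = Mul(Rational(1, 2), Pow(m, -1), Add(20, k)) (Function('V')(m, k) = Mul(Add(20, k), Pow(Mul(2, m), -1)) = Mul(Add(20, k), Mul(Rational(1, 2), Pow(m, -1))) = Mul(Rational(1, 2), Pow(m, -1), Add(20, k)))
Mul(-52, Function('V')(27, -1)) = Mul(-52, Mul(Rational(1, 2), Pow(27, -1), Add(20, -1))) = Mul(-52, Mul(Rational(1, 2), Rational(1, 27), 19)) = Mul(-52, Rational(19, 54)) = Rational(-494, 27)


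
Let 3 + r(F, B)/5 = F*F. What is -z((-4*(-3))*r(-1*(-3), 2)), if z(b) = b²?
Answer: -129600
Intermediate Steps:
r(F, B) = -15 + 5*F² (r(F, B) = -15 + 5*(F*F) = -15 + 5*F²)
-z((-4*(-3))*r(-1*(-3), 2)) = -((-4*(-3))*(-15 + 5*(-1*(-3))²))² = -(12*(-15 + 5*3²))² = -(12*(-15 + 5*9))² = -(12*(-15 + 45))² = -(12*30)² = -1*360² = -1*129600 = -129600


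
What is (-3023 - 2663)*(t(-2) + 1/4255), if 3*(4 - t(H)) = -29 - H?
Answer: -314526776/4255 ≈ -73919.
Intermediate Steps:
t(H) = 41/3 + H/3 (t(H) = 4 - (-29 - H)/3 = 4 + (29/3 + H/3) = 41/3 + H/3)
(-3023 - 2663)*(t(-2) + 1/4255) = (-3023 - 2663)*((41/3 + (⅓)*(-2)) + 1/4255) = -5686*((41/3 - ⅔) + 1/4255) = -5686*(13 + 1/4255) = -5686*55316/4255 = -314526776/4255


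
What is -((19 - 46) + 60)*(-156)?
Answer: 5148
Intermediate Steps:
-((19 - 46) + 60)*(-156) = -(-27 + 60)*(-156) = -33*(-156) = -1*(-5148) = 5148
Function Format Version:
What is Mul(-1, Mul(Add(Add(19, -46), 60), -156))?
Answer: 5148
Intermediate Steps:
Mul(-1, Mul(Add(Add(19, -46), 60), -156)) = Mul(-1, Mul(Add(-27, 60), -156)) = Mul(-1, Mul(33, -156)) = Mul(-1, -5148) = 5148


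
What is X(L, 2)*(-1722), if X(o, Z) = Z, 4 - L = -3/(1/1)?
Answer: -3444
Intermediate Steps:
L = 7 (L = 4 - (-3)/(1/1) = 4 - (-3)/1 = 4 - (-3) = 4 - 1*(-3) = 4 + 3 = 7)
X(L, 2)*(-1722) = 2*(-1722) = -3444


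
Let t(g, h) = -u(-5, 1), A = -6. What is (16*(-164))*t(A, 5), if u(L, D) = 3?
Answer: 7872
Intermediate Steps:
t(g, h) = -3 (t(g, h) = -1*3 = -3)
(16*(-164))*t(A, 5) = (16*(-164))*(-3) = -2624*(-3) = 7872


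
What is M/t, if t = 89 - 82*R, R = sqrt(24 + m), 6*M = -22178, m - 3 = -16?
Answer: 986921/198129 + 909298*sqrt(11)/198129 ≈ 20.203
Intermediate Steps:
m = -13 (m = 3 - 16 = -13)
M = -11089/3 (M = (1/6)*(-22178) = -11089/3 ≈ -3696.3)
R = sqrt(11) (R = sqrt(24 - 13) = sqrt(11) ≈ 3.3166)
t = 89 - 82*sqrt(11) ≈ -182.96
M/t = -11089/(3*(89 - 82*sqrt(11)))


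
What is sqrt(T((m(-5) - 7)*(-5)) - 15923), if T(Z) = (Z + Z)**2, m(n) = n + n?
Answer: sqrt(12977) ≈ 113.92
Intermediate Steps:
m(n) = 2*n
T(Z) = 4*Z**2 (T(Z) = (2*Z)**2 = 4*Z**2)
sqrt(T((m(-5) - 7)*(-5)) - 15923) = sqrt(4*((2*(-5) - 7)*(-5))**2 - 15923) = sqrt(4*((-10 - 7)*(-5))**2 - 15923) = sqrt(4*(-17*(-5))**2 - 15923) = sqrt(4*85**2 - 15923) = sqrt(4*7225 - 15923) = sqrt(28900 - 15923) = sqrt(12977)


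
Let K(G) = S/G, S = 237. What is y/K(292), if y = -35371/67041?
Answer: -10328332/15888717 ≈ -0.65004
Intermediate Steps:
K(G) = 237/G
y = -35371/67041 (y = -35371*1/67041 = -35371/67041 ≈ -0.52760)
y/K(292) = -35371/(67041*(237/292)) = -35371/(67041*(237*(1/292))) = -35371/(67041*237/292) = -35371/67041*292/237 = -10328332/15888717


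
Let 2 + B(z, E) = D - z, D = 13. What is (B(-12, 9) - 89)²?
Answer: 4356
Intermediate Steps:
B(z, E) = 11 - z (B(z, E) = -2 + (13 - z) = 11 - z)
(B(-12, 9) - 89)² = ((11 - 1*(-12)) - 89)² = ((11 + 12) - 89)² = (23 - 89)² = (-66)² = 4356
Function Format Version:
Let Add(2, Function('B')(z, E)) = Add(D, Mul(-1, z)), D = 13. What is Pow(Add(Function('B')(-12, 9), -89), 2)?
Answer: 4356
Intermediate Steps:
Function('B')(z, E) = Add(11, Mul(-1, z)) (Function('B')(z, E) = Add(-2, Add(13, Mul(-1, z))) = Add(11, Mul(-1, z)))
Pow(Add(Function('B')(-12, 9), -89), 2) = Pow(Add(Add(11, Mul(-1, -12)), -89), 2) = Pow(Add(Add(11, 12), -89), 2) = Pow(Add(23, -89), 2) = Pow(-66, 2) = 4356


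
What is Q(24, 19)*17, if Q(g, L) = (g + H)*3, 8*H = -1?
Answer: 9741/8 ≈ 1217.6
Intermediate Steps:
H = -1/8 (H = (1/8)*(-1) = -1/8 ≈ -0.12500)
Q(g, L) = -3/8 + 3*g (Q(g, L) = (g - 1/8)*3 = (-1/8 + g)*3 = -3/8 + 3*g)
Q(24, 19)*17 = (-3/8 + 3*24)*17 = (-3/8 + 72)*17 = (573/8)*17 = 9741/8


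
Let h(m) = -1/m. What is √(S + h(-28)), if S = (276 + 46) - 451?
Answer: I*√25277/14 ≈ 11.356*I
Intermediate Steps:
S = -129 (S = 322 - 451 = -129)
√(S + h(-28)) = √(-129 - 1/(-28)) = √(-129 - 1*(-1/28)) = √(-129 + 1/28) = √(-3611/28) = I*√25277/14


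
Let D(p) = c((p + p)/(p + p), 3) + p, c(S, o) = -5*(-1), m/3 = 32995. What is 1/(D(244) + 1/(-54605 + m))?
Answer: 44380/11050621 ≈ 0.0040161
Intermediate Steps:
m = 98985 (m = 3*32995 = 98985)
c(S, o) = 5
D(p) = 5 + p
1/(D(244) + 1/(-54605 + m)) = 1/((5 + 244) + 1/(-54605 + 98985)) = 1/(249 + 1/44380) = 1/(11050621/44380) = 44380/11050621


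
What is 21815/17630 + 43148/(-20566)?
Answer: -4457885/5179694 ≈ -0.86065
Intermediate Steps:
21815/17630 + 43148/(-20566) = 21815*(1/17630) + 43148*(-1/20566) = 4363/3526 - 3082/1469 = -4457885/5179694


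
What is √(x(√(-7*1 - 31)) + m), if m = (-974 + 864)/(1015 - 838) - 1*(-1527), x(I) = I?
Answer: √(47819913 + 31329*I*√38)/177 ≈ 39.069 + 0.078891*I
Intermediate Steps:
m = 270169/177 (m = -110/177 + 1527 = 270169/177 ≈ 1526.4)
√(x(√(-7*1 - 31)) + m) = √(√(-7*1 - 31) + 270169/177) = √(√(-7 - 31) + 270169/177) = √(√(-38) + 270169/177) = √(I*√38 + 270169/177) = √(270169/177 + I*√38)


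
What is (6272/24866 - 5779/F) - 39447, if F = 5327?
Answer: -2612653268012/66230591 ≈ -39448.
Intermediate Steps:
(6272/24866 - 5779/F) - 39447 = (6272/24866 - 5779/5327) - 39447 = (6272*(1/24866) - 5779*1/5327) - 39447 = (3136/12433 - 5779/5327) - 39447 = -55144835/66230591 - 39447 = -2612653268012/66230591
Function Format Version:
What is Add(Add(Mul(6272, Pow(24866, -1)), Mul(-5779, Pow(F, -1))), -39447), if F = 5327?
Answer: Rational(-2612653268012, 66230591) ≈ -39448.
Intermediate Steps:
Add(Add(Mul(6272, Pow(24866, -1)), Mul(-5779, Pow(F, -1))), -39447) = Add(Add(Mul(6272, Pow(24866, -1)), Mul(-5779, Pow(5327, -1))), -39447) = Add(Add(Mul(6272, Rational(1, 24866)), Mul(-5779, Rational(1, 5327))), -39447) = Add(Add(Rational(3136, 12433), Rational(-5779, 5327)), -39447) = Add(Rational(-55144835, 66230591), -39447) = Rational(-2612653268012, 66230591)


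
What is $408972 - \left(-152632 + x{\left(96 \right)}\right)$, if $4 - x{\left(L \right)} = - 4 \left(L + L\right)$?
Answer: $560832$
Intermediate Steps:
$x{\left(L \right)} = 4 + 8 L$ ($x{\left(L \right)} = 4 - - 4 \left(L + L\right) = 4 - - 4 \cdot 2 L = 4 - - 8 L = 4 + 8 L$)
$408972 - \left(-152632 + x{\left(96 \right)}\right) = 408972 + \left(152632 - \left(4 + 8 \cdot 96\right)\right) = 408972 + \left(152632 - \left(4 + 768\right)\right) = 408972 + \left(152632 - 772\right) = 408972 + 151860 = 560832$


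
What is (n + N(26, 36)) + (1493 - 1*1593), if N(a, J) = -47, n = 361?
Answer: 214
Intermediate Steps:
(n + N(26, 36)) + (1493 - 1*1593) = (361 - 47) + (1493 - 1*1593) = 314 + (1493 - 1593) = 314 - 100 = 214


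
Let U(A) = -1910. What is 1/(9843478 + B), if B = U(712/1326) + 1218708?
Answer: 1/11060276 ≈ 9.0414e-8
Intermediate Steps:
B = 1216798 (B = -1910 + 1218708 = 1216798)
1/(9843478 + B) = 1/(9843478 + 1216798) = 1/11060276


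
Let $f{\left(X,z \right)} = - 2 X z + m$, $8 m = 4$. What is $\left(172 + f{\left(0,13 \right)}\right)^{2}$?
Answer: $\frac{119025}{4} \approx 29756.0$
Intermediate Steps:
$m = \frac{1}{2}$ ($m = \frac{1}{8} \cdot 4 = \frac{1}{2} \approx 0.5$)
$f{\left(X,z \right)} = \frac{1}{2} - 2 X z$ ($f{\left(X,z \right)} = - 2 X z + \frac{1}{2} = \frac{1}{2} - 2 X z$)
$\left(172 + f{\left(0,13 \right)}\right)^{2} = \left(172 + \left(\frac{1}{2} - 0 \cdot 13\right)\right)^{2} = \left(172 + \left(\frac{1}{2} + 0\right)\right)^{2} = \left(172 + \frac{1}{2}\right)^{2} = \left(\frac{345}{2}\right)^{2} = \frac{119025}{4}$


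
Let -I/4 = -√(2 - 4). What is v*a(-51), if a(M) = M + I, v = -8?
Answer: 408 - 32*I*√2 ≈ 408.0 - 45.255*I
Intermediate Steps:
I = 4*I*√2 (I = -(-4)*√(2 - 4) = -(-4)*√(-2) = -(-4)*I*√2 = 4*I*√2 ≈ 5.6569*I)
a(M) = M + 4*I*√2
v*a(-51) = -8*(-51 + 4*I*√2) = 408 - 32*I*√2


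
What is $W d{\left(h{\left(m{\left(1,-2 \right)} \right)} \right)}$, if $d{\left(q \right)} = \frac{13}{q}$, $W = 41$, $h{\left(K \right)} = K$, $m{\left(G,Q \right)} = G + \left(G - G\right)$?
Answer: $533$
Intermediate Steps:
$m{\left(G,Q \right)} = G$ ($m{\left(G,Q \right)} = G + 0 = G$)
$W d{\left(h{\left(m{\left(1,-2 \right)} \right)} \right)} = 41 \cdot \frac{13}{1} = 41 \cdot 13 \cdot 1 = 41 \cdot 13 = 533$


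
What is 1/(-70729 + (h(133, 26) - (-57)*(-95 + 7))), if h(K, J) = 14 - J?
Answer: -1/75757 ≈ -1.3200e-5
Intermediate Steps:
1/(-70729 + (h(133, 26) - (-57)*(-95 + 7))) = 1/(-70729 + ((14 - 1*26) - (-57)*(-95 + 7))) = 1/(-70729 + ((14 - 26) - (-57)*(-88))) = 1/(-70729 + (-12 - 1*5016)) = 1/(-70729 + (-12 - 5016)) = 1/(-70729 - 5028) = 1/(-75757) = -1/75757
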